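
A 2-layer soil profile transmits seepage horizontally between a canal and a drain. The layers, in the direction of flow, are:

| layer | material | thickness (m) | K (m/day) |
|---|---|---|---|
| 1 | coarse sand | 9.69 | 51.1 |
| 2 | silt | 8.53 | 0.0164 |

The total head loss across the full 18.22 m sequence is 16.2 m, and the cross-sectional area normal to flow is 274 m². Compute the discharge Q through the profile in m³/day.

8.53

Flow is perpendicular to layering, so the layers act in series and the equivalent K is the thickness-weighted harmonic mean.
Total thickness L = 9.69 + 8.53 = 18.22 m.
Σ(b_i/K_i) = 9.69/51.1 + 8.53/0.0164 = 520.3 d.
K_eq = L / Σ(b_i/K_i) = 18.22 / 520.3 = 0.03502 m/day.
Q = K_eq · A · (Δh/L) = 0.03502 × 274 × (16.2/18.22) = 8.531 m³/day.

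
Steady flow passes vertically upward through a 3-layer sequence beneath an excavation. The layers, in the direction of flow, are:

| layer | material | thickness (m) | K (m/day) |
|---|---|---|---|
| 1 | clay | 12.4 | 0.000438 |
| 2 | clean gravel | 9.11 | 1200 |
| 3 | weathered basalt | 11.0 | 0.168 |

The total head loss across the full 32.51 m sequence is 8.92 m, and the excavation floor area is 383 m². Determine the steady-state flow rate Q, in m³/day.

0.120

Flow is perpendicular to layering, so the layers act in series and the equivalent K is the thickness-weighted harmonic mean.
Total thickness L = 12.4 + 9.11 + 11.0 = 32.51 m.
Σ(b_i/K_i) = 12.4/0.000438 + 9.11/1200 + 11.0/0.168 = 28376 d.
K_eq = L / Σ(b_i/K_i) = 32.51 / 28376 = 0.001146 m/day.
Q = K_eq · A · (Δh/L) = 0.001146 × 383 × (8.92/32.51) = 0.1204 m³/day.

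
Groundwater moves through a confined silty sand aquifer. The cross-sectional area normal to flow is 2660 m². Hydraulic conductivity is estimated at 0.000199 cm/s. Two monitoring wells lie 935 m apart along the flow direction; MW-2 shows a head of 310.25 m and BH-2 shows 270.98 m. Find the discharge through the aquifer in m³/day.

Convert K: 0.000199 cm/s × 864 = 0.1719 m/day.
Hydraulic gradient i = (310.25 − 270.98) / 935 = 39.27 / 935 = 0.04200.
Darcy's law: Q = K · A · i = 0.1719 × 2660 × 0.04200 = 19.21 m³/day.

19.2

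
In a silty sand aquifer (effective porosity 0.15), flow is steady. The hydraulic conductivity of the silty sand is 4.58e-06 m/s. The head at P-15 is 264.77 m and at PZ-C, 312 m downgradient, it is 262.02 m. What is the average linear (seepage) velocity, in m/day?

0.0233

Convert K: 4.58e-06 m/s × 86400 = 0.3957 m/day.
Hydraulic gradient i = (264.77 − 262.02) / 312 = 2.75 / 312 = 0.008814.
Darcy flux q = K · i = 0.3957 × 0.008814 = 0.003488 m/day.
Seepage velocity v = q / n_e = 0.003488 / 0.15 = 0.02325 m/day.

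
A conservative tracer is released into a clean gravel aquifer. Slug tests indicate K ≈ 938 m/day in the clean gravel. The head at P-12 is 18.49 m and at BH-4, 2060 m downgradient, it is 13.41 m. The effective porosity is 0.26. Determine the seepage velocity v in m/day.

8.90

Hydraulic gradient i = (18.49 − 13.41) / 2060 = 5.08 / 2060 = 0.002466.
Darcy flux q = K · i = 938.0 × 0.002466 = 2.313 m/day.
Seepage velocity v = q / n_e = 2.313 / 0.26 = 8.897 m/day.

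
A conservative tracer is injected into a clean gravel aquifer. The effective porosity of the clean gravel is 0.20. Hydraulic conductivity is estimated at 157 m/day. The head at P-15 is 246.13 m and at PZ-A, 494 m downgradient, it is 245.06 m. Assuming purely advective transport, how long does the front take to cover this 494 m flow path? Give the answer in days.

291

Hydraulic gradient i = (246.13 − 245.06) / 494 = 1.07 / 494 = 0.002166.
Darcy flux q = K · i = 157.0 × 0.002166 = 0.3401 m/day.
Seepage velocity v = q / n_e = 0.3401 / 0.20 = 1.700 m/day.
Travel time t = L / v = 494 / 1.700 = 290.5 days.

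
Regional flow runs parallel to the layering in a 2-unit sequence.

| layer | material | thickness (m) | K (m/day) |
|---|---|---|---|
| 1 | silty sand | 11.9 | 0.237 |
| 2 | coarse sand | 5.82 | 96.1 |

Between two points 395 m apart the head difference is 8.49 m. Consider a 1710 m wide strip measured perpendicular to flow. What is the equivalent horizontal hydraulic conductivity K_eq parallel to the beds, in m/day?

31.7

Flow is parallel to layering, so each bed carries its own Darcy discharge and the transmissivities add.
Σ(K_i·b_i) = 0.237×11.9 + 96.1×5.82 = 562.1 m²/day.
Total thickness b = 17.72 m, so K_eq = Σ(K_i·b_i)/b = 31.72 m/day.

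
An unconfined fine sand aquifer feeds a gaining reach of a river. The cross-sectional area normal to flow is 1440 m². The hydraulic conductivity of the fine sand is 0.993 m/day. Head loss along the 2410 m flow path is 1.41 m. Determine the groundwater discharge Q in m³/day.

Hydraulic gradient i = Δh / L = 1.41 / 2410 = 0.0005851.
Darcy's law: Q = K · A · i = 0.9930 × 1440 × 0.0005851 = 0.8366 m³/day.

0.837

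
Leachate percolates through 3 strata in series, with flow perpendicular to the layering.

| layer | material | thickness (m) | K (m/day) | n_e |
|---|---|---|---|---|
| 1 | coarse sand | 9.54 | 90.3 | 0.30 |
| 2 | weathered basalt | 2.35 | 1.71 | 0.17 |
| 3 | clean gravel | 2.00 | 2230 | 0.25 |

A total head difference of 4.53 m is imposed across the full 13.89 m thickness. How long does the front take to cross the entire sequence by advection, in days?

1.23

With flow normal to the layers, continuity requires the same specific discharge q through every layer.
Σ(b_i/K_i) = 9.54/90.3 + 2.35/1.71 + 2.00/2230 = 1.481 d.
q = Δh / Σ(b_i/K_i) = 4.53 / 1.481 = 3.059 m/day.
In each layer the seepage velocity is v_i = q/n_i, so the layer transit time is t_i = b_i·n_i / q:
  layer 1 (coarse sand): t_1 = 9.54 × 0.30 / 3.059 = 0.9356 d
  layer 2 (weathered basalt): t_2 = 2.35 × 0.17 / 3.059 = 0.1306 d
  layer 3 (clean gravel): t_3 = 2.00 × 0.25 / 3.059 = 0.1634 d
Total t = Σ t_i = 1.230 days.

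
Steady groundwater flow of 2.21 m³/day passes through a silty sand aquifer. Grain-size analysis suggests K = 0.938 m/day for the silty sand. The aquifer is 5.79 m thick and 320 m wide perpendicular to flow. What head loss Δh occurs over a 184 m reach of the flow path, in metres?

Cross-sectional area A = 320 × 5.79 = 1853 m².
From Q = K·A·i, i = Q / (K·A) = 2.21 / (0.9380 × 1853) = 0.001272.
Head loss Δh = i · L = 0.001272 × 184 = 0.2340 m.

0.234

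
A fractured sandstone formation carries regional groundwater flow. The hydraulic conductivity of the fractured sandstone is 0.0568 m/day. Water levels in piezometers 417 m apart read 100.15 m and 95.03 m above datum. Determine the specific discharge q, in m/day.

Hydraulic gradient i = (100.15 − 95.03) / 417 = 5.12 / 417 = 0.01228.
Specific discharge q = K · i = 0.05680 × 0.01228 = 0.0006974 m/day.

0.000697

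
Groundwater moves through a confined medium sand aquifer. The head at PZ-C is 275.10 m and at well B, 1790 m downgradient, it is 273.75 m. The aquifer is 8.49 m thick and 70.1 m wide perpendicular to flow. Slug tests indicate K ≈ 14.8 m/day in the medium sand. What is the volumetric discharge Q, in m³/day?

Cross-sectional area A = 70.1 × 8.49 = 595.1 m².
Hydraulic gradient i = (275.10 − 273.75) / 1790 = 1.35 / 1790 = 0.0007542.
Darcy's law: Q = K · A · i = 14.80 × 595.1 × 0.0007542 = 6.643 m³/day.

6.64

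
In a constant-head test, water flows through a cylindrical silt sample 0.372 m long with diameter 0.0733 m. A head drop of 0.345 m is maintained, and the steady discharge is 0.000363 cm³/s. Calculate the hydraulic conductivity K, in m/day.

0.00801

Cross-sectional area A = π·(d/2)² = π × (0.0733/2)² = 0.004220 m².
Convert discharge: 0.000363 cm³/s = 3.630e-10 m³/s.
Darcy's law rearranged: K = Q·L / (A·Δh) = 3.630e-10 × 0.372 / (0.004220 × 0.345) = 9.275e-08 m/s = 0.008014 m/day.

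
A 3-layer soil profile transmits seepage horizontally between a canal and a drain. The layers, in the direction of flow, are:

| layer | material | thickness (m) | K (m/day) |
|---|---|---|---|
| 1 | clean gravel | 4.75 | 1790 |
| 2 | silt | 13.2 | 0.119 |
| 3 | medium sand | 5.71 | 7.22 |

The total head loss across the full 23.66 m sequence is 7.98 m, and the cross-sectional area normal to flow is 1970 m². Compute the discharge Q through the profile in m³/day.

Flow is perpendicular to layering, so the layers act in series and the equivalent K is the thickness-weighted harmonic mean.
Total thickness L = 4.75 + 13.2 + 5.71 = 23.66 m.
Σ(b_i/K_i) = 4.75/1790 + 13.2/0.119 + 5.71/7.22 = 111.7 d.
K_eq = L / Σ(b_i/K_i) = 23.66 / 111.7 = 0.2118 m/day.
Q = K_eq · A · (Δh/L) = 0.2118 × 1970 × (7.98/23.66) = 140.7 m³/day.

141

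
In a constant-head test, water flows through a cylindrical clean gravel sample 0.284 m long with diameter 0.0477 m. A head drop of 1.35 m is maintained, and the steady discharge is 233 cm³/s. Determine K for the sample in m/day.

Cross-sectional area A = π·(d/2)² = π × (0.0477/2)² = 0.001787 m².
Convert discharge: 233 cm³/s = 0.0002330 m³/s.
Darcy's law rearranged: K = Q·L / (A·Δh) = 0.0002330 × 0.284 / (0.001787 × 1.35) = 0.02743 m/s = 2370 m/day.

2370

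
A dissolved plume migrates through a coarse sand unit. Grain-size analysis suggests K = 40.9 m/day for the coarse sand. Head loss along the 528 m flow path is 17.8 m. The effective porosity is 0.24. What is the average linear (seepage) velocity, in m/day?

5.75

Hydraulic gradient i = Δh / L = 17.8 / 528 = 0.03371.
Darcy flux q = K · i = 40.90 × 0.03371 = 1.379 m/day.
Seepage velocity v = q / n_e = 1.379 / 0.24 = 5.745 m/day.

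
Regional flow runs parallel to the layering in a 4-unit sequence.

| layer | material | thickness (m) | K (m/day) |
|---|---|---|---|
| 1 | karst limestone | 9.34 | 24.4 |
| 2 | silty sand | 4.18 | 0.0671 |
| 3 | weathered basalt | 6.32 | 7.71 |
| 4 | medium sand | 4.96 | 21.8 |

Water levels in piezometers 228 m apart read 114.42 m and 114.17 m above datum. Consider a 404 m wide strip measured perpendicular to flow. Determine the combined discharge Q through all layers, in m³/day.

Flow is parallel to layering, so each bed carries its own Darcy discharge and the transmissivities add.
Σ(K_i·b_i) = 24.4×9.34 + 0.0671×4.18 + 7.71×6.32 + 21.8×4.96 = 385.0 m²/day.
Hydraulic gradient i = (114.42 − 114.17) / 228 = 0.25 / 228 = 0.001096.
Q = Σ(K_i·b_i) · W · i = 385.0 × 404 × 0.001096 = 170.6 m³/day.

171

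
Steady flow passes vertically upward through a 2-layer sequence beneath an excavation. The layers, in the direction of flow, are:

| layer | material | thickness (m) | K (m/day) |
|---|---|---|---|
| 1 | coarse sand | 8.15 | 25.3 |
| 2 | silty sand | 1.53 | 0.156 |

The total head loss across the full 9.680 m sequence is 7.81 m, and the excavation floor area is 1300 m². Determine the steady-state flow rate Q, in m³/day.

Flow is perpendicular to layering, so the layers act in series and the equivalent K is the thickness-weighted harmonic mean.
Total thickness L = 8.15 + 1.53 = 9.680 m.
Σ(b_i/K_i) = 8.15/25.3 + 1.53/0.156 = 10.13 d.
K_eq = L / Σ(b_i/K_i) = 9.680 / 10.13 = 0.9556 m/day.
Q = K_eq · A · (Δh/L) = 0.9556 × 1300 × (7.81/9.680) = 1002 m³/day.

1000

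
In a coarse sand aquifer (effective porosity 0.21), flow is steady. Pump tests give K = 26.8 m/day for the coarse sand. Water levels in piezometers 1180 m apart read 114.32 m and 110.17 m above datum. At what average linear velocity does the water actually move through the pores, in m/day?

Hydraulic gradient i = (114.32 − 110.17) / 1180 = 4.15 / 1180 = 0.003517.
Darcy flux q = K · i = 26.80 × 0.003517 = 0.09425 m/day.
Seepage velocity v = q / n_e = 0.09425 / 0.21 = 0.4488 m/day.

0.449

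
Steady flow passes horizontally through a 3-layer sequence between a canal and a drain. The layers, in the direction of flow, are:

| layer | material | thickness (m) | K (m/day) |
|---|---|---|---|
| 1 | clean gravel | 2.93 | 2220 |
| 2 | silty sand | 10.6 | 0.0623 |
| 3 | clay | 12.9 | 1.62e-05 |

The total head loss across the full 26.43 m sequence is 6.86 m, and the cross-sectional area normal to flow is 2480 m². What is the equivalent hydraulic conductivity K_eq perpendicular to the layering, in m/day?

3.32e-05

Flow is perpendicular to layering, so the layers act in series and the equivalent K is the thickness-weighted harmonic mean.
Total thickness L = 2.93 + 10.6 + 12.9 = 26.43 m.
Σ(b_i/K_i) = 2.93/2220 + 10.6/0.0623 + 12.9/1.62e-05 = 7.965e+05 d.
K_eq = L / Σ(b_i/K_i) = 26.43 / 7.965e+05 = 3.318e-05 m/day.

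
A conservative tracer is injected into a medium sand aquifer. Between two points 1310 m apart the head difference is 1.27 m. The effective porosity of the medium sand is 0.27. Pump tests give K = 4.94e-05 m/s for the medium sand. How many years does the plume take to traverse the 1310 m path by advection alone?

Convert K: 4.94e-05 m/s × 86400 = 4.268 m/day.
Hydraulic gradient i = Δh / L = 1.27 / 1310 = 0.0009695.
Darcy flux q = K · i = 4.268 × 0.0009695 = 0.004138 m/day.
Seepage velocity v = q / n_e = 0.004138 / 0.27 = 0.01533 m/day.
Travel time t = L / v = 1310 / 0.01533 = 85479 days = 234.0 years.

234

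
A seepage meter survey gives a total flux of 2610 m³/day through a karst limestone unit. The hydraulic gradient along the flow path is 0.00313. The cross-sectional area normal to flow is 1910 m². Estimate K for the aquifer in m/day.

437

Hydraulic gradient i = 0.00313.
From Q = K·A·i, K = Q / (A·i) = 2610 / (1910 × 0.003130) = 436.6 m/day.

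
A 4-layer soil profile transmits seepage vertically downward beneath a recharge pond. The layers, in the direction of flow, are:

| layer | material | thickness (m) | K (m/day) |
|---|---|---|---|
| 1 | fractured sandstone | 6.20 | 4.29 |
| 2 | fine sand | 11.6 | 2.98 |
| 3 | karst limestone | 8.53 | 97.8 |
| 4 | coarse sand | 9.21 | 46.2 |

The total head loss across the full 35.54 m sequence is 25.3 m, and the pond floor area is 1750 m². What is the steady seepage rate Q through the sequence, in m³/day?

7870

Flow is perpendicular to layering, so the layers act in series and the equivalent K is the thickness-weighted harmonic mean.
Total thickness L = 6.20 + 11.6 + 8.53 + 9.21 = 35.54 m.
Σ(b_i/K_i) = 6.20/4.29 + 11.6/2.98 + 8.53/97.8 + 9.21/46.2 = 5.624 d.
K_eq = L / Σ(b_i/K_i) = 35.54 / 5.624 = 6.319 m/day.
Q = K_eq · A · (Δh/L) = 6.319 × 1750 × (25.3/35.54) = 7872 m³/day.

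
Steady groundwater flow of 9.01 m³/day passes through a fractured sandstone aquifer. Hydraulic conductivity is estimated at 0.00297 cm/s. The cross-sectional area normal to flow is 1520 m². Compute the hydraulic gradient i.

Convert K: 0.00297 cm/s × 864 = 2.566 m/day.
From Q = K·A·i, i = Q / (K·A) = 9.01 / (2.566 × 1520) = 0.002310.

0.00231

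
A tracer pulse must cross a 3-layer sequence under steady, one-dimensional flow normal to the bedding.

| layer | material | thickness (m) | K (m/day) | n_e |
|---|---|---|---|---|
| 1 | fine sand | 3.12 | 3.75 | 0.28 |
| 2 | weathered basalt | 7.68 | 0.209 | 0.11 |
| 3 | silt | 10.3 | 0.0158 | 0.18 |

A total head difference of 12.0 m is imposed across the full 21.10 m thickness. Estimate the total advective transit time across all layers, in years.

0.562

With flow normal to the layers, continuity requires the same specific discharge q through every layer.
Σ(b_i/K_i) = 3.12/3.75 + 7.68/0.209 + 10.3/0.0158 = 689.5 d.
q = Δh / Σ(b_i/K_i) = 12.0 / 689.5 = 0.01740 m/day.
In each layer the seepage velocity is v_i = q/n_i, so the layer transit time is t_i = b_i·n_i / q:
  layer 1 (fine sand): t_1 = 3.12 × 0.28 / 0.01740 = 50.19 d
  layer 2 (weathered basalt): t_2 = 7.68 × 0.11 / 0.01740 = 48.54 d
  layer 3 (silt): t_3 = 10.3 × 0.18 / 0.01740 = 106.5 d
Total t = Σ t_i = 205.3 days = 0.5620 years.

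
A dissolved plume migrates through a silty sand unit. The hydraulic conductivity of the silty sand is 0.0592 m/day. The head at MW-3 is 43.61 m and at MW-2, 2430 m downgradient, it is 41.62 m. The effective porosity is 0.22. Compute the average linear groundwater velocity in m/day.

0.000220

Hydraulic gradient i = (43.61 − 41.62) / 2430 = 1.99 / 2430 = 0.0008189.
Darcy flux q = K · i = 0.05920 × 0.0008189 = 4.848e-05 m/day.
Seepage velocity v = q / n_e = 4.848e-05 / 0.22 = 0.0002204 m/day.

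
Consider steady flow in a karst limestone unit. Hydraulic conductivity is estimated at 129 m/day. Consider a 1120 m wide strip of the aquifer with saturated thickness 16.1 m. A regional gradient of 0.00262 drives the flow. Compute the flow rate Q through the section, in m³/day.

Cross-sectional area A = 1120 × 16.1 = 18032 m².
Hydraulic gradient i = 0.00262.
Darcy's law: Q = K · A · i = 129.0 × 18032 × 0.002620 = 6094 m³/day.

6090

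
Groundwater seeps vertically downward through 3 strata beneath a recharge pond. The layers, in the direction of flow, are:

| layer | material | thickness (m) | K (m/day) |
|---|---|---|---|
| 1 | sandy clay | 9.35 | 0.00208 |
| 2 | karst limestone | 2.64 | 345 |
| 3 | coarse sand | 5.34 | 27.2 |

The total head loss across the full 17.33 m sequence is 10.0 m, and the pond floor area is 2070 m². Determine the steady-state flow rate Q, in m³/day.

Flow is perpendicular to layering, so the layers act in series and the equivalent K is the thickness-weighted harmonic mean.
Total thickness L = 9.35 + 2.64 + 5.34 = 17.33 m.
Σ(b_i/K_i) = 9.35/0.00208 + 2.64/345 + 5.34/27.2 = 4495 d.
K_eq = L / Σ(b_i/K_i) = 17.33 / 4495 = 0.003855 m/day.
Q = K_eq · A · (Δh/L) = 0.003855 × 2070 × (10.0/17.33) = 4.605 m³/day.

4.60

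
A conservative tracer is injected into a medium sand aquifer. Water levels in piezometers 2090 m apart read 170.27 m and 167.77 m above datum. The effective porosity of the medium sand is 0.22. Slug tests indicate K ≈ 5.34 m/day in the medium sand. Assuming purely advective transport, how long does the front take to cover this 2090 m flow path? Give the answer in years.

Hydraulic gradient i = (170.27 − 167.77) / 2090 = 2.5 / 2090 = 0.001196.
Darcy flux q = K · i = 5.340 × 0.001196 = 0.006388 m/day.
Seepage velocity v = q / n_e = 0.006388 / 0.22 = 0.02903 m/day.
Travel time t = L / v = 2090 / 0.02903 = 71984 days = 197.1 years.

197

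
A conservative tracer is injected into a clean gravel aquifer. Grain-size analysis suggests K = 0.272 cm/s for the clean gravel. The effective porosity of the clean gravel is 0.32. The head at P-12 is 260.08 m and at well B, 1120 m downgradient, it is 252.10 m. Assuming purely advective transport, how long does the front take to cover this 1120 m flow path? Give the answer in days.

Convert K: 0.272 cm/s × 864 = 235.0 m/day.
Hydraulic gradient i = (260.08 − 252.10) / 1120 = 7.98 / 1120 = 0.007125.
Darcy flux q = K · i = 235.0 × 0.007125 = 1.674 m/day.
Seepage velocity v = q / n_e = 1.674 / 0.32 = 5.233 m/day.
Travel time t = L / v = 1120 / 5.233 = 214.0 days.

214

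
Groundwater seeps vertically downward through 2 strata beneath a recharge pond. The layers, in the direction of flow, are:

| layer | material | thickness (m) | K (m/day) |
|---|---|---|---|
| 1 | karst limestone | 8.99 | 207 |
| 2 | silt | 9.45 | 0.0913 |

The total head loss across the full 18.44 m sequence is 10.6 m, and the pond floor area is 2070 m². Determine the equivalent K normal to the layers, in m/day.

0.178

Flow is perpendicular to layering, so the layers act in series and the equivalent K is the thickness-weighted harmonic mean.
Total thickness L = 8.99 + 9.45 = 18.44 m.
Σ(b_i/K_i) = 8.99/207 + 9.45/0.0913 = 103.5 d.
K_eq = L / Σ(b_i/K_i) = 18.44 / 103.5 = 0.1781 m/day.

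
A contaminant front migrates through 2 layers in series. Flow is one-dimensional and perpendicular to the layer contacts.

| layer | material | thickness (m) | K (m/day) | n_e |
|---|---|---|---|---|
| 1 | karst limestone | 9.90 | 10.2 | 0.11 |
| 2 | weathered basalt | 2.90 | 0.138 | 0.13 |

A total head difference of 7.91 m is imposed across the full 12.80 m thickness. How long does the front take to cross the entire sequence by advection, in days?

4.07

With flow normal to the layers, continuity requires the same specific discharge q through every layer.
Σ(b_i/K_i) = 9.90/10.2 + 2.90/0.138 = 21.99 d.
q = Δh / Σ(b_i/K_i) = 7.91 / 21.99 = 0.3598 m/day.
In each layer the seepage velocity is v_i = q/n_i, so the layer transit time is t_i = b_i·n_i / q:
  layer 1 (karst limestone): t_1 = 9.90 × 0.11 / 0.3598 = 3.027 d
  layer 2 (weathered basalt): t_2 = 2.90 × 0.13 / 0.3598 = 1.048 d
Total t = Σ t_i = 4.075 days.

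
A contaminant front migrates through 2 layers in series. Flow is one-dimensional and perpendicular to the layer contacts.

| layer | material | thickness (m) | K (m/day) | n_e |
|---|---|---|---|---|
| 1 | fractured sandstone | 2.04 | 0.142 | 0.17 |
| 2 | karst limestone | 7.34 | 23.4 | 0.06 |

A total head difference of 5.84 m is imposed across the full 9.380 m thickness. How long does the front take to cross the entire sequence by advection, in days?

1.98

With flow normal to the layers, continuity requires the same specific discharge q through every layer.
Σ(b_i/K_i) = 2.04/0.142 + 7.34/23.4 = 14.68 d.
q = Δh / Σ(b_i/K_i) = 5.84 / 14.68 = 0.3978 m/day.
In each layer the seepage velocity is v_i = q/n_i, so the layer transit time is t_i = b_i·n_i / q:
  layer 1 (fractured sandstone): t_1 = 2.04 × 0.17 / 0.3978 = 0.8717 d
  layer 2 (karst limestone): t_2 = 7.34 × 0.06 / 0.3978 = 1.107 d
Total t = Σ t_i = 1.979 days.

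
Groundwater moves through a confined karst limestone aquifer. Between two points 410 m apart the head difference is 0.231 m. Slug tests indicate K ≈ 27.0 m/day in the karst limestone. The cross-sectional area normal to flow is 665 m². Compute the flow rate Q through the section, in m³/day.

Hydraulic gradient i = Δh / L = 0.231 / 410 = 0.0005634.
Darcy's law: Q = K · A · i = 27.00 × 665.0 × 0.0005634 = 10.12 m³/day.

10.1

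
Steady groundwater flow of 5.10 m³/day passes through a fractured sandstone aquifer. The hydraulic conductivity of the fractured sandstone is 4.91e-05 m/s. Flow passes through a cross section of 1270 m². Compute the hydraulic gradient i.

0.000947

Convert K: 4.91e-05 m/s × 86400 = 4.242 m/day.
From Q = K·A·i, i = Q / (K·A) = 5.10 / (4.242 × 1270) = 0.0009466.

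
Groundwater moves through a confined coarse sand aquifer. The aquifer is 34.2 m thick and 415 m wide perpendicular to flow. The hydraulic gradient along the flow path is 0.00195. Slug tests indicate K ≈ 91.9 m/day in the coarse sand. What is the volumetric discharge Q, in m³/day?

2540

Cross-sectional area A = 415 × 34.2 = 14193 m².
Hydraulic gradient i = 0.00195.
Darcy's law: Q = K · A · i = 91.90 × 14193 × 0.001950 = 2543 m³/day.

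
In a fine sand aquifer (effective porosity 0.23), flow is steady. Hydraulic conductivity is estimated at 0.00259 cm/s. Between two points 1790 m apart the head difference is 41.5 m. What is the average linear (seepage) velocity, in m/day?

Convert K: 0.00259 cm/s × 864 = 2.238 m/day.
Hydraulic gradient i = Δh / L = 41.5 / 1790 = 0.02318.
Darcy flux q = K · i = 2.238 × 0.02318 = 0.05188 m/day.
Seepage velocity v = q / n_e = 0.05188 / 0.23 = 0.2256 m/day.

0.226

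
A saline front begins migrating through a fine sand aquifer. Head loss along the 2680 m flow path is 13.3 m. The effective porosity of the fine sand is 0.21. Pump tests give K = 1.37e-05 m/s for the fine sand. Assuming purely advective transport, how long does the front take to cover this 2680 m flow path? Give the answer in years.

Convert K: 1.37e-05 m/s × 86400 = 1.184 m/day.
Hydraulic gradient i = Δh / L = 13.3 / 2680 = 0.004963.
Darcy flux q = K · i = 1.184 × 0.004963 = 0.005874 m/day.
Seepage velocity v = q / n_e = 0.005874 / 0.21 = 0.02797 m/day.
Travel time t = L / v = 2680 / 0.02797 = 95808 days = 262.3 years.

262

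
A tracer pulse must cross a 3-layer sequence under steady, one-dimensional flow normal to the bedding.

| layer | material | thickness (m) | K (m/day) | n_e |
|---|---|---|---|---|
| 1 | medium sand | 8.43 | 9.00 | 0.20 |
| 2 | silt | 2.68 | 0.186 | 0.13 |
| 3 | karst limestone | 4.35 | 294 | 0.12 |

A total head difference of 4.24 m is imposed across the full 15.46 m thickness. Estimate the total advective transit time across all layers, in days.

With flow normal to the layers, continuity requires the same specific discharge q through every layer.
Σ(b_i/K_i) = 8.43/9.00 + 2.68/0.186 + 4.35/294 = 15.36 d.
q = Δh / Σ(b_i/K_i) = 4.24 / 15.36 = 0.2760 m/day.
In each layer the seepage velocity is v_i = q/n_i, so the layer transit time is t_i = b_i·n_i / q:
  layer 1 (medium sand): t_1 = 8.43 × 0.20 / 0.2760 = 6.108 d
  layer 2 (silt): t_2 = 2.68 × 0.13 / 0.2760 = 1.262 d
  layer 3 (karst limestone): t_3 = 4.35 × 0.12 / 0.2760 = 1.891 d
Total t = Σ t_i = 9.261 days.

9.26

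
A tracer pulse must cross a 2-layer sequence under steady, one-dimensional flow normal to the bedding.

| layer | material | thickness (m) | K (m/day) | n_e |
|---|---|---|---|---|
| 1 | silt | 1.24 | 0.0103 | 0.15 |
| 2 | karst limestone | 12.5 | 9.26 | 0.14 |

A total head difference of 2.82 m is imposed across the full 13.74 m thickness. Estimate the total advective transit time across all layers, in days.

83.6

With flow normal to the layers, continuity requires the same specific discharge q through every layer.
Σ(b_i/K_i) = 1.24/0.0103 + 12.5/9.26 = 121.7 d.
q = Δh / Σ(b_i/K_i) = 2.82 / 121.7 = 0.02316 m/day.
In each layer the seepage velocity is v_i = q/n_i, so the layer transit time is t_i = b_i·n_i / q:
  layer 1 (silt): t_1 = 1.24 × 0.15 / 0.02316 = 8.030 d
  layer 2 (karst limestone): t_2 = 12.5 × 0.14 / 0.02316 = 75.55 d
Total t = Σ t_i = 83.58 days.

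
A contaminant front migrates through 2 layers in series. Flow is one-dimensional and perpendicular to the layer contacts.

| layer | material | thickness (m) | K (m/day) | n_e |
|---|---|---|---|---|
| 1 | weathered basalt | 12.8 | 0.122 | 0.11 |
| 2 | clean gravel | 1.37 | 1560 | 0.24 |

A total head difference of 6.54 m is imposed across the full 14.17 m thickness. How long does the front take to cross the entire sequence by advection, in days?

27.9

With flow normal to the layers, continuity requires the same specific discharge q through every layer.
Σ(b_i/K_i) = 12.8/0.122 + 1.37/1560 = 104.9 d.
q = Δh / Σ(b_i/K_i) = 6.54 / 104.9 = 0.06233 m/day.
In each layer the seepage velocity is v_i = q/n_i, so the layer transit time is t_i = b_i·n_i / q:
  layer 1 (weathered basalt): t_1 = 12.8 × 0.11 / 0.06233 = 22.59 d
  layer 2 (clean gravel): t_2 = 1.37 × 0.24 / 0.06233 = 5.275 d
Total t = Σ t_i = 27.86 days.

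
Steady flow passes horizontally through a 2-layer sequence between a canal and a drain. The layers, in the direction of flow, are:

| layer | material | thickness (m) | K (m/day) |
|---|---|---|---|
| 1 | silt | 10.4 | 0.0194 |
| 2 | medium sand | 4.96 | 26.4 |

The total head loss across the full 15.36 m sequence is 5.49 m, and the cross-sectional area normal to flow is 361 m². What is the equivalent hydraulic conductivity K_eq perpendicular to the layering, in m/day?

Flow is perpendicular to layering, so the layers act in series and the equivalent K is the thickness-weighted harmonic mean.
Total thickness L = 10.4 + 4.96 = 15.36 m.
Σ(b_i/K_i) = 10.4/0.0194 + 4.96/26.4 = 536.3 d.
K_eq = L / Σ(b_i/K_i) = 15.36 / 536.3 = 0.02864 m/day.

0.0286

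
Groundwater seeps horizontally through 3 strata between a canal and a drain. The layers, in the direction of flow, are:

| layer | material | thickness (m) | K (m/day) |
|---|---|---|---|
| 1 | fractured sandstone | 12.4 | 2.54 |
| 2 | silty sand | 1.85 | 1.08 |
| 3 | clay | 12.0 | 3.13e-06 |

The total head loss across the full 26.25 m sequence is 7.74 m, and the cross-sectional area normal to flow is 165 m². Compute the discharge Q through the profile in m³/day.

Flow is perpendicular to layering, so the layers act in series and the equivalent K is the thickness-weighted harmonic mean.
Total thickness L = 12.4 + 1.85 + 12.0 = 26.25 m.
Σ(b_i/K_i) = 12.4/2.54 + 1.85/1.08 + 12.0/3.13e-06 = 3.834e+06 d.
K_eq = L / Σ(b_i/K_i) = 26.25 / 3.834e+06 = 6.847e-06 m/day.
Q = K_eq · A · (Δh/L) = 6.847e-06 × 165 × (7.74/26.25) = 0.0003331 m³/day.

0.000333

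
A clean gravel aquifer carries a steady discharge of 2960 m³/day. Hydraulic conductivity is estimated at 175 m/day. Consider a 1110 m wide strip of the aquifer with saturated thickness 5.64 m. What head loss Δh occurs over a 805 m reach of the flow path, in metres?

2.17

Cross-sectional area A = 1110 × 5.64 = 6260 m².
From Q = K·A·i, i = Q / (K·A) = 2960 / (175.0 × 6260) = 0.002702.
Head loss Δh = i · L = 0.002702 × 805 = 2.175 m.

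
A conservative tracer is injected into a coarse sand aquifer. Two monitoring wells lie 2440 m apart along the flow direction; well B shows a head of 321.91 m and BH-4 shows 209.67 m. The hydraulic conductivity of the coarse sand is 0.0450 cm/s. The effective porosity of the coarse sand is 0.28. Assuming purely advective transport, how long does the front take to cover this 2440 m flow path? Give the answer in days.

382

Convert K: 0.0450 cm/s × 864 = 38.88 m/day.
Hydraulic gradient i = (321.91 − 209.67) / 2440 = 112.24 / 2440 = 0.04600.
Darcy flux q = K · i = 38.88 × 0.04600 = 1.788 m/day.
Seepage velocity v = q / n_e = 1.788 / 0.28 = 6.387 m/day.
Travel time t = L / v = 2440 / 6.387 = 382.0 days.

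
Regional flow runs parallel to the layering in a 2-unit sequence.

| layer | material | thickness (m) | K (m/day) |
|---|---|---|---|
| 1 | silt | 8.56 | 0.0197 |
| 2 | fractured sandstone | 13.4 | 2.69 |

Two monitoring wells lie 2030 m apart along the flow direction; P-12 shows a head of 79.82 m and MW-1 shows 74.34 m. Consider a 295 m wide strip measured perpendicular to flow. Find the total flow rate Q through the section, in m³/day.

28.8

Flow is parallel to layering, so each bed carries its own Darcy discharge and the transmissivities add.
Σ(K_i·b_i) = 0.0197×8.56 + 2.69×13.4 = 36.21 m²/day.
Hydraulic gradient i = (79.82 − 74.34) / 2030 = 5.48 / 2030 = 0.002700.
Q = Σ(K_i·b_i) · W · i = 36.21 × 295 × 0.002700 = 28.84 m³/day.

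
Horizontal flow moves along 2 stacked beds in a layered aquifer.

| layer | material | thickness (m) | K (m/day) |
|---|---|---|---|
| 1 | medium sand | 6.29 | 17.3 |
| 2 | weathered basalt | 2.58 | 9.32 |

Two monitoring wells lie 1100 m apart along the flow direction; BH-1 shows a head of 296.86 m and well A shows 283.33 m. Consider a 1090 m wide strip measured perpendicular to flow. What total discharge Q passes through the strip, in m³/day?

1780

Flow is parallel to layering, so each bed carries its own Darcy discharge and the transmissivities add.
Σ(K_i·b_i) = 17.3×6.29 + 9.32×2.58 = 132.9 m²/day.
Hydraulic gradient i = (296.86 − 283.33) / 1100 = 13.53 / 1100 = 0.01230.
Q = Σ(K_i·b_i) · W · i = 132.9 × 1090 × 0.01230 = 1781 m³/day.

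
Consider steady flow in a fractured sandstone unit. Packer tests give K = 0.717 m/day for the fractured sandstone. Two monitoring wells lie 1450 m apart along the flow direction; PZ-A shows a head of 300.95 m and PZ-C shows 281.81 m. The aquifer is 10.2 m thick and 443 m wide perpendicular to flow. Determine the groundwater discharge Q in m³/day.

Cross-sectional area A = 443 × 10.2 = 4519 m².
Hydraulic gradient i = (300.95 − 281.81) / 1450 = 19.14 / 1450 = 0.01320.
Darcy's law: Q = K · A · i = 0.7170 × 4519 × 0.01320 = 42.77 m³/day.

42.8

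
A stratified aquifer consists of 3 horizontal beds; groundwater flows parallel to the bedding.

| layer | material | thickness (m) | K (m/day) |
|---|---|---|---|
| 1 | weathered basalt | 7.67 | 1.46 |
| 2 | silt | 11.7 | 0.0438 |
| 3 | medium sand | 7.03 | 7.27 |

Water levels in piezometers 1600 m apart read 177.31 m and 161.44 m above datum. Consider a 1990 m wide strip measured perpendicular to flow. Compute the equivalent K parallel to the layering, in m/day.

2.38

Flow is parallel to layering, so each bed carries its own Darcy discharge and the transmissivities add.
Σ(K_i·b_i) = 1.46×7.67 + 0.0438×11.7 + 7.27×7.03 = 62.82 m²/day.
Total thickness b = 26.40 m, so K_eq = Σ(K_i·b_i)/b = 2.379 m/day.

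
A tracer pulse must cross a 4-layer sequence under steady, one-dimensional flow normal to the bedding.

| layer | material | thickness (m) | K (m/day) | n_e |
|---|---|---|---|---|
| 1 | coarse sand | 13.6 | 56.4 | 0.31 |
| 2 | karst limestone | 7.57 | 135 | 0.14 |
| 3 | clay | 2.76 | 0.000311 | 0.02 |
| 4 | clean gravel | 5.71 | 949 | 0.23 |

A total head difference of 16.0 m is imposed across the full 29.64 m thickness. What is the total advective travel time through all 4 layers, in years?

10.1

With flow normal to the layers, continuity requires the same specific discharge q through every layer.
Σ(b_i/K_i) = 13.6/56.4 + 7.57/135 + 2.76/0.000311 + 5.71/949 = 8875 d.
q = Δh / Σ(b_i/K_i) = 16.0 / 8875 = 0.001803 m/day.
In each layer the seepage velocity is v_i = q/n_i, so the layer transit time is t_i = b_i·n_i / q:
  layer 1 (coarse sand): t_1 = 13.6 × 0.31 / 0.001803 = 2339 d
  layer 2 (karst limestone): t_2 = 7.57 × 0.14 / 0.001803 = 587.9 d
  layer 3 (clay): t_3 = 2.76 × 0.02 / 0.001803 = 30.62 d
  layer 4 (clean gravel): t_4 = 5.71 × 0.23 / 0.001803 = 728.5 d
Total t = Σ t_i = 3685 days = 10.09 years.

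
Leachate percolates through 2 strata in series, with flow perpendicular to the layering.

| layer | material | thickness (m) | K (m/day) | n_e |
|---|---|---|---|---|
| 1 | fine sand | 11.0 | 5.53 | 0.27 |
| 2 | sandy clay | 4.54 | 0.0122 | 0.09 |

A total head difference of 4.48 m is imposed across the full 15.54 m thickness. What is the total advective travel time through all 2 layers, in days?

282

With flow normal to the layers, continuity requires the same specific discharge q through every layer.
Σ(b_i/K_i) = 11.0/5.53 + 4.54/0.0122 = 374.1 d.
q = Δh / Σ(b_i/K_i) = 4.48 / 374.1 = 0.01197 m/day.
In each layer the seepage velocity is v_i = q/n_i, so the layer transit time is t_i = b_i·n_i / q:
  layer 1 (fine sand): t_1 = 11.0 × 0.27 / 0.01197 = 248.0 d
  layer 2 (sandy clay): t_2 = 4.54 × 0.09 / 0.01197 = 34.12 d
Total t = Σ t_i = 282.1 days.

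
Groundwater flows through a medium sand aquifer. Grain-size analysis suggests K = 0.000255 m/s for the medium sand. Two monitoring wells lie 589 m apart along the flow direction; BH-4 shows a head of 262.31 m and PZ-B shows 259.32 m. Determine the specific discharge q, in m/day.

0.112

Convert K: 0.000255 m/s × 86400 = 22.03 m/day.
Hydraulic gradient i = (262.31 − 259.32) / 589 = 2.99 / 589 = 0.005076.
Specific discharge q = K · i = 22.03 × 0.005076 = 0.1118 m/day.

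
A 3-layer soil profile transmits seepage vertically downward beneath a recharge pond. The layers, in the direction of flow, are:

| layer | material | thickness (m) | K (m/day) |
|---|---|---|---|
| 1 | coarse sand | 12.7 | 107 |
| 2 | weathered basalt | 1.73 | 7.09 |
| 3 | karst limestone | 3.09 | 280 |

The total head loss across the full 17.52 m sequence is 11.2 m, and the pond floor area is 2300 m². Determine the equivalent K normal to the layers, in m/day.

Flow is perpendicular to layering, so the layers act in series and the equivalent K is the thickness-weighted harmonic mean.
Total thickness L = 12.7 + 1.73 + 3.09 = 17.52 m.
Σ(b_i/K_i) = 12.7/107 + 1.73/7.09 + 3.09/280 = 0.3737 d.
K_eq = L / Σ(b_i/K_i) = 17.52 / 0.3737 = 46.88 m/day.

46.9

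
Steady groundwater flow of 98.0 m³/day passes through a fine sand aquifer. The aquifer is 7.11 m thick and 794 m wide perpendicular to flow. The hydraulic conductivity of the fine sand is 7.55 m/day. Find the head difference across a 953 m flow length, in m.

2.19

Cross-sectional area A = 794 × 7.11 = 5645 m².
From Q = K·A·i, i = Q / (K·A) = 98.0 / (7.550 × 5645) = 0.002299.
Head loss Δh = i · L = 0.002299 × 953 = 2.191 m.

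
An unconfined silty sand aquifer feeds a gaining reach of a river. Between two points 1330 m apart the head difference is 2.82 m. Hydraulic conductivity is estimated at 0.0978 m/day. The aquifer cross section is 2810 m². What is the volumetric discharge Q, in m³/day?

0.583

Hydraulic gradient i = Δh / L = 2.82 / 1330 = 0.002120.
Darcy's law: Q = K · A · i = 0.09780 × 2810 × 0.002120 = 0.5827 m³/day.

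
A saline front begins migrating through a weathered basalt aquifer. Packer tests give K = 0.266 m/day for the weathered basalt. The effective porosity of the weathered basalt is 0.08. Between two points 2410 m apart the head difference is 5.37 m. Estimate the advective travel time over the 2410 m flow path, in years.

Hydraulic gradient i = Δh / L = 5.37 / 2410 = 0.002228.
Darcy flux q = K · i = 0.2660 × 0.002228 = 0.0005927 m/day.
Seepage velocity v = q / n_e = 0.0005927 / 0.08 = 0.007409 m/day.
Travel time t = L / v = 2410 / 0.007409 = 3.253e+05 days = 890.6 years.

891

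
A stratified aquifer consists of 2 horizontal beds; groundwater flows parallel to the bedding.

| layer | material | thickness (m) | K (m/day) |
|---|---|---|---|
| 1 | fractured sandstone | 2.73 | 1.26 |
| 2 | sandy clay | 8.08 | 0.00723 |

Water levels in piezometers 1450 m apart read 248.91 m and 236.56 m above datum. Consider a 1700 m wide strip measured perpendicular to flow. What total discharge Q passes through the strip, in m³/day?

50.7

Flow is parallel to layering, so each bed carries its own Darcy discharge and the transmissivities add.
Σ(K_i·b_i) = 1.26×2.73 + 0.00723×8.08 = 3.498 m²/day.
Hydraulic gradient i = (248.91 − 236.56) / 1450 = 12.35 / 1450 = 0.008517.
Q = Σ(K_i·b_i) · W · i = 3.498 × 1700 × 0.008517 = 50.65 m³/day.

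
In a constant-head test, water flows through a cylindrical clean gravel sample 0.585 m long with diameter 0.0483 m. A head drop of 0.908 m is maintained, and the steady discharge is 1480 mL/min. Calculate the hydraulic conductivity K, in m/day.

Cross-sectional area A = π·(d/2)² = π × (0.0483/2)² = 0.001832 m².
Convert discharge: 1480 mL/min = 2.467e-05 m³/s.
Darcy's law rearranged: K = Q·L / (A·Δh) = 2.467e-05 × 0.585 / (0.001832 × 0.908) = 0.008674 m/s = 749.4 m/day.

749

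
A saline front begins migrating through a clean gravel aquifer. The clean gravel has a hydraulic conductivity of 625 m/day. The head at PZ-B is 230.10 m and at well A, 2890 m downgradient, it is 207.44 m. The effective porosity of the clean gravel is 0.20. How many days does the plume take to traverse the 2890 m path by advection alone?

118

Hydraulic gradient i = (230.10 − 207.44) / 2890 = 22.66 / 2890 = 0.007841.
Darcy flux q = K · i = 625.0 × 0.007841 = 4.901 m/day.
Seepage velocity v = q / n_e = 4.901 / 0.20 = 24.50 m/day.
Travel time t = L / v = 2890 / 24.50 = 117.9 days.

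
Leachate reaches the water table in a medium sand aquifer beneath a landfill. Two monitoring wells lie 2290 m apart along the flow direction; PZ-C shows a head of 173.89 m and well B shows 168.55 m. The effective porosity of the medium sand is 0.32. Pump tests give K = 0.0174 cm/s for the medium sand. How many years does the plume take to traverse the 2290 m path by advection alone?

57.2

Convert K: 0.0174 cm/s × 864 = 15.03 m/day.
Hydraulic gradient i = (173.89 − 168.55) / 2290 = 5.34 / 2290 = 0.002332.
Darcy flux q = K · i = 15.03 × 0.002332 = 0.03506 m/day.
Seepage velocity v = q / n_e = 0.03506 / 0.32 = 0.1096 m/day.
Travel time t = L / v = 2290 / 0.1096 = 20903 days = 57.23 years.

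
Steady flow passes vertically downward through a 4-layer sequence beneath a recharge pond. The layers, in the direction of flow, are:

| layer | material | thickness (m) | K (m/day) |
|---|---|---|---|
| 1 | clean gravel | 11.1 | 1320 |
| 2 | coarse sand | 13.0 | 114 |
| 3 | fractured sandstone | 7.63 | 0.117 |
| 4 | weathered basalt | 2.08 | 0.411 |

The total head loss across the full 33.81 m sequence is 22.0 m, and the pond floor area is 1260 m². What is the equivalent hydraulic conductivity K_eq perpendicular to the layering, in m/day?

Flow is perpendicular to layering, so the layers act in series and the equivalent K is the thickness-weighted harmonic mean.
Total thickness L = 11.1 + 13.0 + 7.63 + 2.08 = 33.81 m.
Σ(b_i/K_i) = 11.1/1320 + 13.0/114 + 7.63/0.117 + 2.08/0.411 = 70.40 d.
K_eq = L / Σ(b_i/K_i) = 33.81 / 70.40 = 0.4803 m/day.

0.480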